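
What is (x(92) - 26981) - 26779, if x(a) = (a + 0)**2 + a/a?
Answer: -45295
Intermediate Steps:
x(a) = 1 + a**2 (x(a) = a**2 + 1 = 1 + a**2)
(x(92) - 26981) - 26779 = ((1 + 92**2) - 26981) - 26779 = ((1 + 8464) - 26981) - 26779 = (8465 - 26981) - 26779 = -18516 - 26779 = -45295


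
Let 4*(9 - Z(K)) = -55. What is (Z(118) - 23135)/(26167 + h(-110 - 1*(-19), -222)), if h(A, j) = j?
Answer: -92449/103780 ≈ -0.89082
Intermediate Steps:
Z(K) = 91/4 (Z(K) = 9 - ¼*(-55) = 9 + 55/4 = 91/4)
(Z(118) - 23135)/(26167 + h(-110 - 1*(-19), -222)) = (91/4 - 23135)/(26167 - 222) = -92449/4/25945 = -92449/4*1/25945 = -92449/103780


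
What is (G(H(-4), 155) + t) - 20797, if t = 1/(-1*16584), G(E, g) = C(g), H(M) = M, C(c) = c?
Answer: -342326929/16584 ≈ -20642.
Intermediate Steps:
G(E, g) = g
t = -1/16584 (t = 1/(-16584) = -1/16584 ≈ -6.0299e-5)
(G(H(-4), 155) + t) - 20797 = (155 - 1/16584) - 20797 = 2570519/16584 - 20797 = -342326929/16584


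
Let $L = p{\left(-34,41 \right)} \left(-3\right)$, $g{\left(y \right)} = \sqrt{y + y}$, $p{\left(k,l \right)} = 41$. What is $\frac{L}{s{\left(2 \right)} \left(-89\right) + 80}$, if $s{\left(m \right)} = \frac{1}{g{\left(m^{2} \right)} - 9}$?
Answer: $- \frac{816843}{603281} + \frac{21894 \sqrt{2}}{603281} \approx -1.3027$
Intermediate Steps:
$g{\left(y \right)} = \sqrt{2} \sqrt{y}$ ($g{\left(y \right)} = \sqrt{2 y} = \sqrt{2} \sqrt{y}$)
$L = -123$ ($L = 41 \left(-3\right) = -123$)
$s{\left(m \right)} = \frac{1}{-9 + \sqrt{2} \sqrt{m^{2}}}$ ($s{\left(m \right)} = \frac{1}{\sqrt{2} \sqrt{m^{2}} - 9} = \frac{1}{-9 + \sqrt{2} \sqrt{m^{2}}}$)
$\frac{L}{s{\left(2 \right)} \left(-89\right) + 80} = - \frac{123}{\frac{1}{-9 + \sqrt{2} \sqrt{2^{2}}} \left(-89\right) + 80} = - \frac{123}{\frac{1}{-9 + \sqrt{2} \sqrt{4}} \left(-89\right) + 80} = - \frac{123}{\frac{1}{-9 + \sqrt{2} \cdot 2} \left(-89\right) + 80} = - \frac{123}{\frac{1}{-9 + 2 \sqrt{2}} \left(-89\right) + 80} = - \frac{123}{- \frac{89}{-9 + 2 \sqrt{2}} + 80} = - \frac{123}{80 - \frac{89}{-9 + 2 \sqrt{2}}}$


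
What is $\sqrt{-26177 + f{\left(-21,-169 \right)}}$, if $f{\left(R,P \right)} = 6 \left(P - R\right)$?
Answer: $i \sqrt{27065} \approx 164.51 i$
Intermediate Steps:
$f{\left(R,P \right)} = - 6 R + 6 P$
$\sqrt{-26177 + f{\left(-21,-169 \right)}} = \sqrt{-26177 + \left(\left(-6\right) \left(-21\right) + 6 \left(-169\right)\right)} = \sqrt{-26177 + \left(126 - 1014\right)} = \sqrt{-26177 - 888} = \sqrt{-27065} = i \sqrt{27065}$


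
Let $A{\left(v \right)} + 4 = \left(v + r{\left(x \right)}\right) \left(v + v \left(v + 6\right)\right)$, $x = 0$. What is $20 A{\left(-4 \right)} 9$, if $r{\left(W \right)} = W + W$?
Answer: $7920$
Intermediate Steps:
$r{\left(W \right)} = 2 W$
$A{\left(v \right)} = -4 + v \left(v + v \left(6 + v\right)\right)$ ($A{\left(v \right)} = -4 + \left(v + 2 \cdot 0\right) \left(v + v \left(v + 6\right)\right) = -4 + \left(v + 0\right) \left(v + v \left(6 + v\right)\right) = -4 + v \left(v + v \left(6 + v\right)\right)$)
$20 A{\left(-4 \right)} 9 = 20 \left(-4 + \left(-4\right)^{3} + 7 \left(-4\right)^{2}\right) 9 = 20 \left(-4 - 64 + 7 \cdot 16\right) 9 = 20 \left(-4 - 64 + 112\right) 9 = 20 \cdot 44 \cdot 9 = 880 \cdot 9 = 7920$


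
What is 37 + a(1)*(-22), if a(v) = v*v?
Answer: 15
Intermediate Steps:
a(v) = v**2
37 + a(1)*(-22) = 37 + 1**2*(-22) = 37 + 1*(-22) = 37 - 22 = 15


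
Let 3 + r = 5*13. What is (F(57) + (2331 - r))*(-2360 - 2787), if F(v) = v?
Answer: -11971922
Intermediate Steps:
r = 62 (r = -3 + 5*13 = -3 + 65 = 62)
(F(57) + (2331 - r))*(-2360 - 2787) = (57 + (2331 - 1*62))*(-2360 - 2787) = (57 + (2331 - 62))*(-5147) = (57 + 2269)*(-5147) = 2326*(-5147) = -11971922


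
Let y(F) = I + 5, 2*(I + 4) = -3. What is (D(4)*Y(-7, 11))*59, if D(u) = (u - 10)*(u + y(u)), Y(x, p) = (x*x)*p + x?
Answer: -659148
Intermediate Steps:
I = -11/2 (I = -4 + (½)*(-3) = -4 - 3/2 = -11/2 ≈ -5.5000)
y(F) = -½ (y(F) = -11/2 + 5 = -½)
Y(x, p) = x + p*x² (Y(x, p) = x²*p + x = p*x² + x = x + p*x²)
D(u) = (-10 + u)*(-½ + u) (D(u) = (u - 10)*(u - ½) = (-10 + u)*(-½ + u))
(D(4)*Y(-7, 11))*59 = ((5 + 4² - 21/2*4)*(-7*(1 + 11*(-7))))*59 = ((5 + 16 - 42)*(-7*(1 - 77)))*59 = -(-147)*(-76)*59 = -21*532*59 = -11172*59 = -659148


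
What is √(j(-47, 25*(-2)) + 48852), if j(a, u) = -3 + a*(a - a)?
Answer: √48849 ≈ 221.02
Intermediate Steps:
j(a, u) = -3 (j(a, u) = -3 + a*0 = -3 + 0 = -3)
√(j(-47, 25*(-2)) + 48852) = √(-3 + 48852) = √48849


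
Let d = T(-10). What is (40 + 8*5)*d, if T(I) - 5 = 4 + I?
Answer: -80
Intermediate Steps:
T(I) = 9 + I (T(I) = 5 + (4 + I) = 9 + I)
d = -1 (d = 9 - 10 = -1)
(40 + 8*5)*d = (40 + 8*5)*(-1) = (40 + 40)*(-1) = 80*(-1) = -80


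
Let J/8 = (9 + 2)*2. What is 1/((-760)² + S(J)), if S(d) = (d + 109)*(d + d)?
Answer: 1/677920 ≈ 1.4751e-6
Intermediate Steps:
J = 176 (J = 8*((9 + 2)*2) = 8*(11*2) = 8*22 = 176)
S(d) = 2*d*(109 + d) (S(d) = (109 + d)*(2*d) = 2*d*(109 + d))
1/((-760)² + S(J)) = 1/((-760)² + 2*176*(109 + 176)) = 1/(577600 + 2*176*285) = 1/(577600 + 100320) = 1/677920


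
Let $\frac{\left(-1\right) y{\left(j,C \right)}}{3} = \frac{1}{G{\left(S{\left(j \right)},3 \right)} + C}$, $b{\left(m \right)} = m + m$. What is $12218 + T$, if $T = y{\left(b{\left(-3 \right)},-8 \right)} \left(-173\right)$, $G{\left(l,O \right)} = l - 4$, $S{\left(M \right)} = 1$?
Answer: $\frac{133879}{11} \approx 12171.0$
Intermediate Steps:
$G{\left(l,O \right)} = -4 + l$
$b{\left(m \right)} = 2 m$
$y{\left(j,C \right)} = - \frac{3}{-3 + C}$ ($y{\left(j,C \right)} = - \frac{3}{\left(-4 + 1\right) + C} = - \frac{3}{-3 + C}$)
$T = - \frac{519}{11}$ ($T = - \frac{3}{-3 - 8} \left(-173\right) = - \frac{3}{-11} \left(-173\right) = \left(-3\right) \left(- \frac{1}{11}\right) \left(-173\right) = \frac{3}{11} \left(-173\right) = - \frac{519}{11} \approx -47.182$)
$12218 + T = 12218 - \frac{519}{11} = \frac{133879}{11}$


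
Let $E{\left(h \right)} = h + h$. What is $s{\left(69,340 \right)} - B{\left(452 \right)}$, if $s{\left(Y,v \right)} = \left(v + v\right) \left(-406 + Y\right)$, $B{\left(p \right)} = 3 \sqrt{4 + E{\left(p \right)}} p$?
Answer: $-229160 - 2712 \sqrt{227} \approx -2.7002 \cdot 10^{5}$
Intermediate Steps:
$E{\left(h \right)} = 2 h$
$B{\left(p \right)} = 3 p \sqrt{4 + 2 p}$ ($B{\left(p \right)} = 3 \sqrt{4 + 2 p} p = 3 p \sqrt{4 + 2 p}$)
$s{\left(Y,v \right)} = 2 v \left(-406 + Y\right)$
$s{\left(69,340 \right)} - B{\left(452 \right)} = 2 \cdot 340 \left(-406 + 69\right) - 3 \cdot 452 \sqrt{4 + 2 \cdot 452} = 2 \cdot 340 \left(-337\right) - 3 \cdot 452 \sqrt{4 + 904} = -229160 - 3 \cdot 452 \sqrt{908} = -229160 - 3 \cdot 452 \cdot 2 \sqrt{227} = -229160 - 2712 \sqrt{227}$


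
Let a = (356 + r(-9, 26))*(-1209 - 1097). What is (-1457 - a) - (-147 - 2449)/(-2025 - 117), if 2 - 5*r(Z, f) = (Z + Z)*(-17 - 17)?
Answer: 576354139/1071 ≈ 5.3815e+5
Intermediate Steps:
r(Z, f) = 2/5 + 68*Z/5 (r(Z, f) = 2/5 - (Z + Z)*(-17 - 17)/5 = 2/5 - 2*Z*(-34)/5 = 2/5 - (-68)*Z/5 = 2/5 + 68*Z/5)
a = -539604 (a = (356 + (2/5 + (68/5)*(-9)))*(-1209 - 1097) = (356 + (2/5 - 612/5))*(-2306) = (356 - 122)*(-2306) = 234*(-2306) = -539604)
(-1457 - a) - (-147 - 2449)/(-2025 - 117) = (-1457 - 1*(-539604)) - (-147 - 2449)/(-2025 - 117) = (-1457 + 539604) - (-2596)/(-2142) = 538147 - (-2596)*(-1)/2142 = 538147 - 1*1298/1071 = 538147 - 1298/1071 = 576354139/1071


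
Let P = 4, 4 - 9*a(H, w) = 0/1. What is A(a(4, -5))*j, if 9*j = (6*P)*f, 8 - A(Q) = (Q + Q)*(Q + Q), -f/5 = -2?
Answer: 46720/243 ≈ 192.26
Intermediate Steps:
a(H, w) = 4/9 (a(H, w) = 4/9 - 0/1 = 4/9 - 0 = 4/9 - ⅑*0 = 4/9 + 0 = 4/9)
f = 10 (f = -5*(-2) = 10)
A(Q) = 8 - 4*Q² (A(Q) = 8 - (Q + Q)*(Q + Q) = 8 - 2*Q*2*Q = 8 - 4*Q²)
j = 80/3 (j = ((6*4)*10)/9 = (24*10)/9 = (⅑)*240 = 80/3 ≈ 26.667)
A(a(4, -5))*j = (8 - 4*(4/9)²)*(80/3) = (8 - 4*16/81)*(80/3) = (8 - 64/81)*(80/3) = (584/81)*(80/3) = 46720/243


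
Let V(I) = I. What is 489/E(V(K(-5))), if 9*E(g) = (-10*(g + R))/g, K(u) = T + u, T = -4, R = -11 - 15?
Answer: -39609/350 ≈ -113.17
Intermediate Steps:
R = -26
K(u) = -4 + u
E(g) = (260 - 10*g)/(9*g) (E(g) = ((-10*(g - 26))/g)/9 = ((-10*(-26 + g))/g)/9 = ((260 - 10*g)/g)/9 = (260 - 10*g)/(9*g))
489/E(V(K(-5))) = 489/((10*(26 - (-4 - 5))/(9*(-4 - 5)))) = 489/(((10/9)*(26 - 1*(-9))/(-9))) = 489/(((10/9)*(-⅑)*(26 + 9))) = 489/(((10/9)*(-⅑)*35)) = 489/(-350/81) = 489*(-81/350) = -39609/350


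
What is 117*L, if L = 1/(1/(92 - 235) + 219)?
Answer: 16731/31316 ≈ 0.53426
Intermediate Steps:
L = 143/31316 (L = 1/(1/(-143) + 219) = 1/(-1/143 + 219) = 1/(31316/143) = 143/31316 ≈ 0.0045664)
117*L = 117*(143/31316) = 16731/31316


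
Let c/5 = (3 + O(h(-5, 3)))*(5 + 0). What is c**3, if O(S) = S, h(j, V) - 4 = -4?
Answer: 421875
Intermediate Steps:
h(j, V) = 0 (h(j, V) = 4 - 4 = 0)
c = 75 (c = 5*((3 + 0)*(5 + 0)) = 5*(3*5) = 5*15 = 75)
c**3 = 75**3 = 421875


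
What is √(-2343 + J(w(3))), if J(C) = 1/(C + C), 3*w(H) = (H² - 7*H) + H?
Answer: I*√84354/6 ≈ 48.406*I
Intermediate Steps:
w(H) = -2*H + H²/3 (w(H) = ((H² - 7*H) + H)/3 = (H² - 6*H)/3 = -2*H + H²/3)
J(C) = 1/(2*C)
√(-2343 + J(w(3))) = √(-2343 + 1/(2*(((⅓)*3*(-6 + 3))))) = √(-2343 + 1/(2*(((⅓)*3*(-3))))) = √(-2343 + (½)/(-3)) = √(-2343 + (½)*(-⅓)) = √(-2343 - ⅙) = √(-14059/6) = I*√84354/6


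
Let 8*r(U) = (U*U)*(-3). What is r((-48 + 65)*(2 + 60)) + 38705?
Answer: -755777/2 ≈ -3.7789e+5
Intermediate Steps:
r(U) = -3*U**2/8 (r(U) = ((U*U)*(-3))/8 = (U**2*(-3))/8 = (-3*U**2)/8 = -3*U**2/8)
r((-48 + 65)*(2 + 60)) + 38705 = -3*(-48 + 65)**2*(2 + 60)**2/8 + 38705 = -3*(17*62)**2/8 + 38705 = -3/8*1054**2 + 38705 = -3/8*1110916 + 38705 = -833187/2 + 38705 = -755777/2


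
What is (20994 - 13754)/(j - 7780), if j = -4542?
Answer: -3620/6161 ≈ -0.58757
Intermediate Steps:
(20994 - 13754)/(j - 7780) = (20994 - 13754)/(-4542 - 7780) = 7240/(-12322) = 7240*(-1/12322) = -3620/6161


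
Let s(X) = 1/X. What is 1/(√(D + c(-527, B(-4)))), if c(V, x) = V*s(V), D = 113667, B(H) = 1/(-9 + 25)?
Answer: √28417/56834 ≈ 0.0029661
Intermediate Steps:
B(H) = 1/16
c(V, x) = 1 (c(V, x) = V/V = 1)
1/(√(D + c(-527, B(-4)))) = 1/(√(113667 + 1)) = 1/(√113668) = 1/(2*√28417) = √28417/56834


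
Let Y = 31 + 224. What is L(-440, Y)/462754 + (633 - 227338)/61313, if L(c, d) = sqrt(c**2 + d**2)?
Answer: -226705/61313 + 5*sqrt(10345)/462754 ≈ -3.6964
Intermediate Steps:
Y = 255
L(-440, Y)/462754 + (633 - 227338)/61313 = sqrt((-440)**2 + 255**2)/462754 + (633 - 227338)/61313 = sqrt(193600 + 65025)*(1/462754) - 226705*1/61313 = sqrt(258625)*(1/462754) - 226705/61313 = (5*sqrt(10345))*(1/462754) - 226705/61313 = 5*sqrt(10345)/462754 - 226705/61313 = -226705/61313 + 5*sqrt(10345)/462754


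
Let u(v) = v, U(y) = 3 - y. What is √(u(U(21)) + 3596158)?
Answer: 2*√899035 ≈ 1896.3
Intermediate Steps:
√(u(U(21)) + 3596158) = √((3 - 1*21) + 3596158) = √((3 - 21) + 3596158) = √(-18 + 3596158) = √3596140 = 2*√899035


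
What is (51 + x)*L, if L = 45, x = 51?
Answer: 4590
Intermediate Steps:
(51 + x)*L = (51 + 51)*45 = 102*45 = 4590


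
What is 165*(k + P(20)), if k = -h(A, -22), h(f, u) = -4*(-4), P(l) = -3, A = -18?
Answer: -3135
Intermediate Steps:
h(f, u) = 16
k = -16 (k = -1*16 = -16)
165*(k + P(20)) = 165*(-16 - 3) = 165*(-19) = -3135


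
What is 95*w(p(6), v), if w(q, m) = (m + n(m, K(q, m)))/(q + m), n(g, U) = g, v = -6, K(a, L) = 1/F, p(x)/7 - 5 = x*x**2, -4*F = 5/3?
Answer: -1140/1541 ≈ -0.73978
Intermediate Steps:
F = -5/12 (F = -5/(4*3) = -1/4*5/3 = -5/12 ≈ -0.41667)
p(x) = 35 + 7*x**3 (p(x) = 35 + 7*(x*x**2) = 35 + 7*x**3)
K(a, L) = -12/5 (K(a, L) = 1/(-5/12) = -12/5)
w(q, m) = 2*m/(m + q) (w(q, m) = (m + m)/(q + m) = (2*m)/(m + q) = 2*m/(m + q))
95*w(p(6), v) = 95*(2*(-6)/(-6 + (35 + 7*6**3))) = 95*(2*(-6)/(-6 + (35 + 7*216))) = 95*(2*(-6)/(-6 + (35 + 1512))) = 95*(2*(-6)/(-6 + 1547)) = 95*(2*(-6)/1541) = 95*(2*(-6)*(1/1541)) = 95*(-12/1541) = -1140/1541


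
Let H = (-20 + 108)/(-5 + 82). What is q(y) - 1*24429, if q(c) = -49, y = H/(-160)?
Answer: -24478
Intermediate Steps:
H = 8/7 (H = 88/77 = 88*(1/77) = 8/7 ≈ 1.1429)
y = -1/140 (y = (8/7)/(-160) = (8/7)*(-1/160) = -1/140 ≈ -0.0071429)
q(y) - 1*24429 = -49 - 1*24429 = -49 - 24429 = -24478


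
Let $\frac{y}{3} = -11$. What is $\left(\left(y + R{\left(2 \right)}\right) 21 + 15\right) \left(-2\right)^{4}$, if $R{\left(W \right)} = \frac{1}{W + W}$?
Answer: $-10764$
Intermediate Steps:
$y = -33$ ($y = 3 \left(-11\right) = -33$)
$R{\left(W \right)} = \frac{1}{2 W}$
$\left(\left(y + R{\left(2 \right)}\right) 21 + 15\right) \left(-2\right)^{4} = \left(\left(-33 + \frac{1}{2 \cdot 2}\right) 21 + 15\right) \left(-2\right)^{4} = \left(\left(-33 + \frac{1}{2} \cdot \frac{1}{2}\right) 21 + 15\right) 16 = \left(\left(-33 + \frac{1}{4}\right) 21 + 15\right) 16 = \left(\left(- \frac{131}{4}\right) 21 + 15\right) 16 = \left(- \frac{2751}{4} + 15\right) 16 = \left(- \frac{2691}{4}\right) 16 = -10764$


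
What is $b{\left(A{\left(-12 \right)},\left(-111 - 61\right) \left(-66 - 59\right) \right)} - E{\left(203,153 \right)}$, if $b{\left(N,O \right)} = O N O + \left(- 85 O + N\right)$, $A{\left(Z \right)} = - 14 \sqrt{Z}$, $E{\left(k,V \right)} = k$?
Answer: $-1827703 - 12943000028 i \sqrt{3} \approx -1.8277 \cdot 10^{6} - 2.2418 \cdot 10^{10} i$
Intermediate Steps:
$b{\left(N,O \right)} = N - 85 O + N O^{2}$ ($b{\left(N,O \right)} = N O O + \left(N - 85 O\right) = N O^{2} + \left(N - 85 O\right) = N - 85 O + N O^{2}$)
$b{\left(A{\left(-12 \right)},\left(-111 - 61\right) \left(-66 - 59\right) \right)} - E{\left(203,153 \right)} = \left(- 14 \sqrt{-12} - 85 \left(-111 - 61\right) \left(-66 - 59\right) + - 14 \sqrt{-12} \left(\left(-111 - 61\right) \left(-66 - 59\right)\right)^{2}\right) - 203 = \left(- 14 \cdot 2 i \sqrt{3} - 85 \left(\left(-172\right) \left(-125\right)\right) + - 14 \cdot 2 i \sqrt{3} \left(\left(-172\right) \left(-125\right)\right)^{2}\right) - 203 = \left(- 28 i \sqrt{3} - 1827500 + - 28 i \sqrt{3} \cdot 21500^{2}\right) - 203 = \left(- 28 i \sqrt{3} - 1827500 + - 28 i \sqrt{3} \cdot 462250000\right) - 203 = \left(- 28 i \sqrt{3} - 1827500 - 12943000000 i \sqrt{3}\right) - 203 = \left(-1827500 - 12943000028 i \sqrt{3}\right) - 203 = -1827703 - 12943000028 i \sqrt{3}$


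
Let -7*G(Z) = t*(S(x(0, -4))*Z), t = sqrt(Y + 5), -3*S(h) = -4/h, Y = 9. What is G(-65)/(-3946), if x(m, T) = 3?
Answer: -130*sqrt(14)/124299 ≈ -0.0039133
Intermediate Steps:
S(h) = 4/(3*h) (S(h) = -(-4)/(3*h) = 4/(3*h))
t = sqrt(14) (t = sqrt(9 + 5) = sqrt(14) ≈ 3.7417)
G(Z) = -4*Z*sqrt(14)/63 (G(Z) = -sqrt(14)*((4/3)/3)*Z/7 = -sqrt(14)*((4/3)*(1/3))*Z/7 = -sqrt(14)*4*Z/9/7 = -4*Z*sqrt(14)/63)
G(-65)/(-3946) = -4/63*(-65)*sqrt(14)/(-3946) = (260*sqrt(14)/63)*(-1/3946) = -130*sqrt(14)/124299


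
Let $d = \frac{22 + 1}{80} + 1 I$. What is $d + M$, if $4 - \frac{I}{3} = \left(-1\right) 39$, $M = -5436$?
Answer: $- \frac{424537}{80} \approx -5306.7$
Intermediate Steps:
$I = 129$ ($I = 12 - 3 \left(\left(-1\right) 39\right) = 12 - -117 = 12 + 117 = 129$)
$d = \frac{10343}{80}$ ($d = \frac{22 + 1}{80} + 1 \cdot 129 = 23 \cdot \frac{1}{80} + 129 = \frac{23}{80} + 129 = \frac{10343}{80} \approx 129.29$)
$d + M = \frac{10343}{80} - 5436 = - \frac{424537}{80}$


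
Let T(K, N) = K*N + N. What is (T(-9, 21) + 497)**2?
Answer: 108241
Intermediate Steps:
T(K, N) = N + K*N
(T(-9, 21) + 497)**2 = (21*(1 - 9) + 497)**2 = (21*(-8) + 497)**2 = (-168 + 497)**2 = 329**2 = 108241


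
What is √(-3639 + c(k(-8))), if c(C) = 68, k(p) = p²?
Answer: I*√3571 ≈ 59.758*I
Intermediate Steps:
√(-3639 + c(k(-8))) = √(-3639 + 68) = √(-3571) = I*√3571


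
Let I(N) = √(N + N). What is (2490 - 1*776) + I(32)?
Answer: 1722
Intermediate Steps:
I(N) = √2*√N (I(N) = √(2*N) = √2*√N)
(2490 - 1*776) + I(32) = (2490 - 1*776) + √2*√32 = (2490 - 776) + √2*(4*√2) = 1714 + 8 = 1722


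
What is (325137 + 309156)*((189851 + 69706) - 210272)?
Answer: 31261130505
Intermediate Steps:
(325137 + 309156)*((189851 + 69706) - 210272) = 634293*(259557 - 210272) = 634293*49285 = 31261130505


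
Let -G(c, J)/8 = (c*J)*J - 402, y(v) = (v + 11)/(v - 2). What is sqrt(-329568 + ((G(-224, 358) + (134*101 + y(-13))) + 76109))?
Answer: sqrt(51622465305)/15 ≈ 15147.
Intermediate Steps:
y(v) = (11 + v)/(-2 + v)
G(c, J) = 3216 - 8*c*J**2 (G(c, J) = -8*((c*J)*J - 402) = -8*((J*c)*J - 402) = -8*(c*J**2 - 402) = -8*(-402 + c*J**2) = 3216 - 8*c*J**2)
sqrt(-329568 + ((G(-224, 358) + (134*101 + y(-13))) + 76109)) = sqrt(-329568 + (((3216 - 8*(-224)*358**2) + (134*101 + (11 - 13)/(-2 - 13))) + 76109)) = sqrt(-329568 + (((3216 - 8*(-224)*128164) + (13534 - 2/(-15))) + 76109)) = sqrt(-329568 + (((3216 + 229669888) + (13534 - 1/15*(-2))) + 76109)) = sqrt(-329568 + ((229673104 + (13534 + 2/15)) + 76109)) = sqrt(-329568 + ((229673104 + 203012/15) + 76109)) = sqrt(-329568 + (3445299572/15 + 76109)) = sqrt(-329568 + 3446441207/15) = sqrt(3441497687/15) = sqrt(51622465305)/15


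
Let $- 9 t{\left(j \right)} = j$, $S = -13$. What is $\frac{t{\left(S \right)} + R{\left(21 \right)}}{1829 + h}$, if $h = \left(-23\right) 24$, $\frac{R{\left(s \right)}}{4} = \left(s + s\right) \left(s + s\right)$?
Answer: $\frac{63517}{11493} \approx 5.5266$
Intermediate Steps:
$R{\left(s \right)} = 16 s^{2}$ ($R{\left(s \right)} = 4 \left(s + s\right) \left(s + s\right) = 4 \cdot 2 s 2 s = 4 \cdot 4 s^{2} = 16 s^{2}$)
$h = -552$
$t{\left(j \right)} = - \frac{j}{9}$
$\frac{t{\left(S \right)} + R{\left(21 \right)}}{1829 + h} = \frac{\left(- \frac{1}{9}\right) \left(-13\right) + 16 \cdot 21^{2}}{1829 - 552} = \frac{\frac{13}{9} + 16 \cdot 441}{1277} = \left(\frac{13}{9} + 7056\right) \frac{1}{1277} = \frac{63517}{9} \cdot \frac{1}{1277} = \frac{63517}{11493}$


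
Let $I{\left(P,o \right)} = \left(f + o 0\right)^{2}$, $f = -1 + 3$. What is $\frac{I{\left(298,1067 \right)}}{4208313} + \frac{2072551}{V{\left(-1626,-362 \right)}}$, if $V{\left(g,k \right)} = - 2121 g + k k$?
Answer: $\frac{8721957635623}{15064876794270} \approx 0.57896$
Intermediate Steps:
$f = 2$
$V{\left(g,k \right)} = k^{2} - 2121 g$ ($V{\left(g,k \right)} = - 2121 g + k^{2} = k^{2} - 2121 g$)
$I{\left(P,o \right)} = 4$ ($I{\left(P,o \right)} = \left(2 + o 0\right)^{2} = \left(2 + 0\right)^{2} = 2^{2} = 4$)
$\frac{I{\left(298,1067 \right)}}{4208313} + \frac{2072551}{V{\left(-1626,-362 \right)}} = \frac{4}{4208313} + \frac{2072551}{\left(-362\right)^{2} - -3448746} = 4 \cdot \frac{1}{4208313} + \frac{2072551}{131044 + 3448746} = \frac{4}{4208313} + \frac{2072551}{3579790} = \frac{8721957635623}{15064876794270}$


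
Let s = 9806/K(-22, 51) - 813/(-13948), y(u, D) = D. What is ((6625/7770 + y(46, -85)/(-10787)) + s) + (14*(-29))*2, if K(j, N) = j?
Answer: -2998517956327/2385819348 ≈ -1256.8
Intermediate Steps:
s = -6216191/13948 (s = 9806/(-22) - 813/(-13948) = 9806*(-1/22) - 813*(-1/13948) = -4903/11 + 813/13948 = -6216191/13948 ≈ -445.67)
((6625/7770 + y(46, -85)/(-10787)) + s) + (14*(-29))*2 = ((6625/7770 - 85/(-10787)) - 6216191/13948) + (14*(-29))*2 = ((6625*(1/7770) - 85*(-1/10787)) - 6216191/13948) - 406*2 = ((1325/1554 + 85/10787) - 6216191/13948) - 812 = (294385/342102 - 6216191/13948) - 812 = -1061232645751/2385819348 - 812 = -2998517956327/2385819348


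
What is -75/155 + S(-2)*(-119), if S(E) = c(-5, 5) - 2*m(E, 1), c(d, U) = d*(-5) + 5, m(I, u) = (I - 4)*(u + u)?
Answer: -199221/31 ≈ -6426.5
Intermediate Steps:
m(I, u) = 2*u*(-4 + I) (m(I, u) = (-4 + I)*(2*u) = 2*u*(-4 + I))
c(d, U) = 5 - 5*d (c(d, U) = -5*d + 5 = 5 - 5*d)
S(E) = 46 - 4*E (S(E) = (5 - 5*(-5)) - 4*(-4 + E) = (5 + 25) - 2*(-8 + 2*E) = 30 + (16 - 4*E) = 46 - 4*E)
-75/155 + S(-2)*(-119) = -75/155 + (46 - 4*(-2))*(-119) = -75*1/155 + (46 + 8)*(-119) = -15/31 + 54*(-119) = -15/31 - 6426 = -199221/31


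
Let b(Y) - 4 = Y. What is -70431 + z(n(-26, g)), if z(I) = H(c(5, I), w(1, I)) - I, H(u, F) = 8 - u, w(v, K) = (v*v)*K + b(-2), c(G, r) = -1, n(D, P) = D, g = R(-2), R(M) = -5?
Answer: -70396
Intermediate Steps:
b(Y) = 4 + Y
g = -5
w(v, K) = 2 + K*v² (w(v, K) = (v*v)*K + (4 - 2) = v²*K + 2 = K*v² + 2 = 2 + K*v²)
z(I) = 9 - I (z(I) = (8 - 1*(-1)) - I = (8 + 1) - I = 9 - I)
-70431 + z(n(-26, g)) = -70431 + (9 - 1*(-26)) = -70431 + (9 + 26) = -70431 + 35 = -70396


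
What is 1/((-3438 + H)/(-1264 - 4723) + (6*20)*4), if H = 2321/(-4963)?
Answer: 29713481/14279535995 ≈ 0.0020808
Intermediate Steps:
H = -2321/4963 (H = 2321*(-1/4963) = -2321/4963 ≈ -0.46766)
1/((-3438 + H)/(-1264 - 4723) + (6*20)*4) = 1/((-3438 - 2321/4963)/(-1264 - 4723) + (6*20)*4) = 1/(-17065115/4963/(-5987) + 120*4) = 1/(-17065115/4963*(-1/5987) + 480) = 1/(17065115/29713481 + 480) = 1/(14279535995/29713481) = 29713481/14279535995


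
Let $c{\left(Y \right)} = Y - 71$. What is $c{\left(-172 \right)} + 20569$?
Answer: $20326$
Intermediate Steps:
$c{\left(Y \right)} = -71 + Y$
$c{\left(-172 \right)} + 20569 = \left(-71 - 172\right) + 20569 = -243 + 20569 = 20326$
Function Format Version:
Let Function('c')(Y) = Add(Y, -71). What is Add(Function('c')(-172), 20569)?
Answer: 20326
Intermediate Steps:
Function('c')(Y) = Add(-71, Y)
Add(Function('c')(-172), 20569) = Add(Add(-71, -172), 20569) = Add(-243, 20569) = 20326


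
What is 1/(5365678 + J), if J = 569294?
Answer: 1/5934972 ≈ 1.6849e-7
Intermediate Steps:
1/(5365678 + J) = 1/(5365678 + 569294) = 1/5934972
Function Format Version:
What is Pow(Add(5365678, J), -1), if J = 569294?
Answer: Rational(1, 5934972) ≈ 1.6849e-7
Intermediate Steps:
Pow(Add(5365678, J), -1) = Pow(Add(5365678, 569294), -1) = Pow(5934972, -1) = Rational(1, 5934972)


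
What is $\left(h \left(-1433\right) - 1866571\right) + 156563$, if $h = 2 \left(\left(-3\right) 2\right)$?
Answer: $-1692812$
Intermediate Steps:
$h = -12$ ($h = 2 \left(-6\right) = -12$)
$\left(h \left(-1433\right) - 1866571\right) + 156563 = \left(\left(-12\right) \left(-1433\right) - 1866571\right) + 156563 = \left(17196 - 1866571\right) + 156563 = -1849375 + 156563 = -1692812$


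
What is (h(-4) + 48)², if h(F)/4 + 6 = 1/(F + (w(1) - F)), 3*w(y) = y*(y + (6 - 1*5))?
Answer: 900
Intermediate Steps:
w(y) = y*(1 + y)/3 (w(y) = (y*(y + (6 - 1*5)))/3 = (y*(y + (6 - 5)))/3 = (y*(y + 1))/3 = (y*(1 + y))/3 = y*(1 + y)/3)
h(F) = -18 (h(F) = -24 + 4/(F + ((⅓)*1*(1 + 1) - F)) = -24 + 4/(F + ((⅓)*1*2 - F)) = -24 + 4/(F + (⅔ - F)) = -24 + 4/(⅔) = -24 + 4*(3/2) = -24 + 6 = -18)
(h(-4) + 48)² = (-18 + 48)² = 30² = 900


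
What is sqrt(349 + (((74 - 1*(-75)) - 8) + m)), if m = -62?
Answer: 2*sqrt(107) ≈ 20.688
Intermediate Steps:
sqrt(349 + (((74 - 1*(-75)) - 8) + m)) = sqrt(349 + (((74 - 1*(-75)) - 8) - 62)) = sqrt(349 + (((74 + 75) - 8) - 62)) = sqrt(349 + ((149 - 8) - 62)) = sqrt(349 + (141 - 62)) = sqrt(349 + 79) = sqrt(428) = 2*sqrt(107)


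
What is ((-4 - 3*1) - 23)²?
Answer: 900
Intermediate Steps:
((-4 - 3*1) - 23)² = ((-4 - 3) - 23)² = (-7 - 23)² = (-30)² = 900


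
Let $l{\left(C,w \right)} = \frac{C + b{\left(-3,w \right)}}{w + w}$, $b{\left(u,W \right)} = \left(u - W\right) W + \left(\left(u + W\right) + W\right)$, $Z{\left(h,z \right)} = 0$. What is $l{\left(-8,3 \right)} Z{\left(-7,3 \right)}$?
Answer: $0$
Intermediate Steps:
$b{\left(u,W \right)} = u + 2 W + W \left(u - W\right)$ ($b{\left(u,W \right)} = W \left(u - W\right) + \left(\left(W + u\right) + W\right) = W \left(u - W\right) + \left(u + 2 W\right) = u + 2 W + W \left(u - W\right)$)
$l{\left(C,w \right)} = \frac{-3 + C - w - w^{2}}{2 w}$ ($l{\left(C,w \right)} = \frac{C - \left(3 + w^{2} - 2 w - w \left(-3\right)\right)}{w + w} = \frac{C - \left(3 + w + w^{2}\right)}{2 w} = \left(C - \left(3 + w + w^{2}\right)\right) \frac{1}{2 w} = \left(-3 + C - w - w^{2}\right) \frac{1}{2 w} = \frac{-3 + C - w - w^{2}}{2 w}$)
$l{\left(-8,3 \right)} Z{\left(-7,3 \right)} = \frac{-3 - 8 - 3 - 3^{2}}{2 \cdot 3} \cdot 0 = \frac{1}{2} \cdot \frac{1}{3} \left(-3 - 8 - 3 - 9\right) 0 = \frac{1}{2} \cdot \frac{1}{3} \left(-23\right) 0 = \left(- \frac{23}{6}\right) 0 = 0$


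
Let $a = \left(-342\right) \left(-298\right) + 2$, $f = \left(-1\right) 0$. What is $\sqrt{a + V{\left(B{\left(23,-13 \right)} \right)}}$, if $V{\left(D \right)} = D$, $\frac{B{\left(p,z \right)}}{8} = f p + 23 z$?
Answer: $\sqrt{99526} \approx 315.48$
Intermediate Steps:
$f = 0$
$a = 101918$ ($a = 101916 + 2 = 101918$)
$B{\left(p,z \right)} = 184 z$ ($B{\left(p,z \right)} = 8 \left(0 p + 23 z\right) = 8 \left(0 + 23 z\right) = 8 \cdot 23 z = 184 z$)
$\sqrt{a + V{\left(B{\left(23,-13 \right)} \right)}} = \sqrt{101918 + 184 \left(-13\right)} = \sqrt{101918 - 2392} = \sqrt{99526}$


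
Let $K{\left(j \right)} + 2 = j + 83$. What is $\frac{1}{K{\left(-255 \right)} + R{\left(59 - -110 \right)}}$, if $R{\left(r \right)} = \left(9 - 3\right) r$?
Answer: $\frac{1}{840} \approx 0.0011905$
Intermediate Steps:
$R{\left(r \right)} = 6 r$
$K{\left(j \right)} = 81 + j$ ($K{\left(j \right)} = -2 + \left(j + 83\right) = -2 + \left(83 + j\right) = 81 + j$)
$\frac{1}{K{\left(-255 \right)} + R{\left(59 - -110 \right)}} = \frac{1}{\left(81 - 255\right) + 6 \left(59 - -110\right)} = \frac{1}{-174 + 6 \left(59 + 110\right)} = \frac{1}{-174 + 6 \cdot 169} = \frac{1}{-174 + 1014} = \frac{1}{840}$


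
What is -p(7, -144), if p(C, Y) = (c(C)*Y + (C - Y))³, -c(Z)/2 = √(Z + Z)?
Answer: -529473799 - 354130272*√14 ≈ -1.8545e+9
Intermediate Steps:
c(Z) = -2*√2*√Z (c(Z) = -2*√(Z + Z) = -2*√2*√Z)
p(C, Y) = (C - Y - 2*Y*√2*√C)³ (p(C, Y) = ((-2*√2*√C)*Y + (C - Y))³ = (-2*Y*√2*√C + (C - Y))³ = (C - Y - 2*Y*√2*√C)³)
-p(7, -144) = -(7 - 1*(-144) - 2*(-144)*√2*√7)³ = -(7 + 144 + 288*√14)³ = -(151 + 288*√14)³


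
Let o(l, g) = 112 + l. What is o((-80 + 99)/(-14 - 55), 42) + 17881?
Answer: 1241498/69 ≈ 17993.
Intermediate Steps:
o((-80 + 99)/(-14 - 55), 42) + 17881 = (112 + (-80 + 99)/(-14 - 55)) + 17881 = (112 + 19/(-69)) + 17881 = (112 + 19*(-1/69)) + 17881 = (112 - 19/69) + 17881 = 7709/69 + 17881 = 1241498/69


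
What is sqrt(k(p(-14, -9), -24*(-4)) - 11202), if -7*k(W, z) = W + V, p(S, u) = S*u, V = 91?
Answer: I*sqrt(11233) ≈ 105.99*I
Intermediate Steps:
k(W, z) = -13 - W/7 (k(W, z) = -(W + 91)/7 = -(91 + W)/7 = -13 - W/7)
sqrt(k(p(-14, -9), -24*(-4)) - 11202) = sqrt((-13 - (-2)*(-9)) - 11202) = sqrt((-13 - 1/7*126) - 11202) = sqrt((-13 - 18) - 11202) = sqrt(-31 - 11202) = sqrt(-11233) = I*sqrt(11233)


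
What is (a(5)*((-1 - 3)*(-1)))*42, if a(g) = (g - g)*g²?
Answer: 0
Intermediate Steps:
a(g) = 0 (a(g) = 0*g² = 0)
(a(5)*((-1 - 3)*(-1)))*42 = (0*((-1 - 3)*(-1)))*42 = (0*(-4*(-1)))*42 = (0*4)*42 = 0*42 = 0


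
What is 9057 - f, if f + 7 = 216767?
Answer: -207703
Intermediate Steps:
f = 216760 (f = -7 + 216767 = 216760)
9057 - f = 9057 - 1*216760 = 9057 - 216760 = -207703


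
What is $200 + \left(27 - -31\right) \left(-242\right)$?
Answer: $-13836$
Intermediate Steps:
$200 + \left(27 - -31\right) \left(-242\right) = 200 + \left(27 + 31\right) \left(-242\right) = 200 + 58 \left(-242\right) = 200 - 14036 = -13836$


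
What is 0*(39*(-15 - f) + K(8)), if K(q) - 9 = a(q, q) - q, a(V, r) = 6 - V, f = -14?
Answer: 0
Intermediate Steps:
K(q) = 15 - 2*q (K(q) = 9 + ((6 - q) - q) = 9 + (6 - 2*q) = 15 - 2*q)
0*(39*(-15 - f) + K(8)) = 0*(39*(-15 - 1*(-14)) + (15 - 2*8)) = 0*(39*(-15 + 14) + (15 - 16)) = 0*(39*(-1) - 1) = 0*(-39 - 1) = 0*(-40) = 0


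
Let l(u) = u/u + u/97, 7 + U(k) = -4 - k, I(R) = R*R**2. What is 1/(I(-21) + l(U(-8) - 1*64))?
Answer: -97/898287 ≈ -0.00010798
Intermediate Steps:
I(R) = R**3
U(k) = -11 - k (U(k) = -7 + (-4 - k) = -11 - k)
l(u) = 1 + u/97 (l(u) = 1 + u*(1/97) = 1 + u/97)
1/(I(-21) + l(U(-8) - 1*64)) = 1/((-21)**3 + (1 + ((-11 - 1*(-8)) - 1*64)/97)) = 1/(-9261 + (1 + ((-11 + 8) - 64)/97)) = 1/(-9261 + (1 + (-3 - 64)/97)) = 1/(-9261 + (1 + (1/97)*(-67))) = 1/(-9261 + (1 - 67/97)) = 1/(-9261 + 30/97) = 1/(-898287/97) = -97/898287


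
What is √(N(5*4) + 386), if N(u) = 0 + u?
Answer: √406 ≈ 20.149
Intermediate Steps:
N(u) = u
√(N(5*4) + 386) = √(5*4 + 386) = √(20 + 386) = √406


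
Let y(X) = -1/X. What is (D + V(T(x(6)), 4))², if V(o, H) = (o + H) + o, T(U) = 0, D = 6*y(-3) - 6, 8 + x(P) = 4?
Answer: 0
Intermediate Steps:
x(P) = -4 (x(P) = -8 + 4 = -4)
D = -4 (D = 6*(-1/(-3)) - 6 = 6*(-1*(-⅓)) - 6 = 6*(⅓) - 6 = 2 - 6 = -4)
V(o, H) = H + 2*o (V(o, H) = (H + o) + o = H + 2*o)
(D + V(T(x(6)), 4))² = (-4 + (4 + 2*0))² = (-4 + (4 + 0))² = (-4 + 4)² = 0² = 0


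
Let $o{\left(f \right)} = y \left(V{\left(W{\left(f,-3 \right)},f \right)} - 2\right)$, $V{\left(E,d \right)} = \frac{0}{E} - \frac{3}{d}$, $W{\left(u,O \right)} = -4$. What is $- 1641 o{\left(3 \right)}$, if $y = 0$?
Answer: $0$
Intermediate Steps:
$V{\left(E,d \right)} = - \frac{3}{d}$ ($V{\left(E,d \right)} = 0 - \frac{3}{d} = - \frac{3}{d}$)
$o{\left(f \right)} = 0$ ($o{\left(f \right)} = 0 \left(- \frac{3}{f} - 2\right) = 0 \left(-2 - \frac{3}{f}\right) = 0$)
$- 1641 o{\left(3 \right)} = \left(-1641\right) 0 = 0$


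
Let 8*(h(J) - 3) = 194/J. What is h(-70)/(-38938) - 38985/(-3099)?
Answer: 141679039281/11262427120 ≈ 12.580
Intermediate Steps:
h(J) = 3 + 97/(4*J) (h(J) = 3 + (194/J)/8 = 3 + 97/(4*J))
h(-70)/(-38938) - 38985/(-3099) = (3 + (97/4)/(-70))/(-38938) - 38985/(-3099) = (3 + (97/4)*(-1/70))*(-1/38938) - 38985*(-1/3099) = (3 - 97/280)*(-1/38938) + 12995/1033 = (743/280)*(-1/38938) + 12995/1033 = -743/10902640 + 12995/1033 = 141679039281/11262427120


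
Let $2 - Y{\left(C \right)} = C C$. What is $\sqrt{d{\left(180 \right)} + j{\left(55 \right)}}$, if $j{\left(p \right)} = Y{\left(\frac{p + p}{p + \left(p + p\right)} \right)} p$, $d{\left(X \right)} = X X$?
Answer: $\frac{13 \sqrt{1730}}{3} \approx 180.24$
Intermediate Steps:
$d{\left(X \right)} = X^{2}$
$Y{\left(C \right)} = 2 - C^{2}$ ($Y{\left(C \right)} = 2 - C C = 2 - C^{2}$)
$j{\left(p \right)} = \frac{14 p}{9}$ ($j{\left(p \right)} = \left(2 - \left(\frac{p + p}{p + \left(p + p\right)}\right)^{2}\right) p = \left(2 - \left(\frac{2 p}{p + 2 p}\right)^{2}\right) p = \left(2 - \left(\frac{2 p}{3 p}\right)^{2}\right) p = \left(2 - \left(2 p \frac{1}{3 p}\right)^{2}\right) p = \left(2 - \left(\frac{2}{3}\right)^{2}\right) p = \left(2 - \frac{4}{9}\right) p = \frac{14 p}{9}$)
$\sqrt{d{\left(180 \right)} + j{\left(55 \right)}} = \sqrt{180^{2} + \frac{14}{9} \cdot 55} = \sqrt{32400 + \frac{770}{9}} = \sqrt{\frac{292370}{9}} = \frac{13 \sqrt{1730}}{3}$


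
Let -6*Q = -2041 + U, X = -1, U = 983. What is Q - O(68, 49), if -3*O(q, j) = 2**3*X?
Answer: 521/3 ≈ 173.67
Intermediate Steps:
O(q, j) = 8/3 (O(q, j) = -2**3*(-1)/3 = -8*(-1)/3 = -1/3*(-8) = 8/3)
Q = 529/3 (Q = -(-2041 + 983)/6 = -1/6*(-1058) = 529/3 ≈ 176.33)
Q - O(68, 49) = 529/3 - 1*8/3 = 529/3 - 8/3 = 521/3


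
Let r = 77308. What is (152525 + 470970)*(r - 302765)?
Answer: -140571312215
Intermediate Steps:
(152525 + 470970)*(r - 302765) = (152525 + 470970)*(77308 - 302765) = 623495*(-225457) = -140571312215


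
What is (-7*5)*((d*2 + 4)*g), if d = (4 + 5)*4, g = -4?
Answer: 10640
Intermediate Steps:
d = 36 (d = 9*4 = 36)
(-7*5)*((d*2 + 4)*g) = (-7*5)*((36*2 + 4)*(-4)) = -35*(72 + 4)*(-4) = -2660*(-4) = -35*(-304) = 10640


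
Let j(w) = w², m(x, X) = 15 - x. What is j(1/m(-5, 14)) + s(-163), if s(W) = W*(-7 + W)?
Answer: 11084001/400 ≈ 27710.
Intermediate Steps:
j(1/m(-5, 14)) + s(-163) = (1/(15 - 1*(-5)))² - 163*(-7 - 163) = (1/(15 + 5))² - 163*(-170) = (1/20)² + 27710 = 1/400 + 27710 = 11084001/400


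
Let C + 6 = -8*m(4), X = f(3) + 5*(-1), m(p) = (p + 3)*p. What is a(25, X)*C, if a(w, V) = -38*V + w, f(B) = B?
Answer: -23230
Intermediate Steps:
m(p) = p*(3 + p) (m(p) = (3 + p)*p = p*(3 + p))
X = -2 (X = 3 + 5*(-1) = 3 - 5 = -2)
a(w, V) = w - 38*V
C = -230 (C = -6 - 32*(3 + 4) = -6 - 32*7 = -6 - 8*28 = -6 - 224 = -230)
a(25, X)*C = (25 - 38*(-2))*(-230) = (25 + 76)*(-230) = 101*(-230) = -23230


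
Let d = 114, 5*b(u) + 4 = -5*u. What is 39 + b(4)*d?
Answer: -2541/5 ≈ -508.20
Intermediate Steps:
b(u) = -⅘ - u (b(u) = -⅘ + (-5*u)/5 = -⅘ - u)
39 + b(4)*d = 39 + (-⅘ - 1*4)*114 = 39 + (-⅘ - 4)*114 = 39 - 24/5*114 = 39 - 2736/5 = -2541/5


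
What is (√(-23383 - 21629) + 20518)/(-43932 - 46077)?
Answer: -20518/90009 - 22*I*√93/90009 ≈ -0.22795 - 0.0023571*I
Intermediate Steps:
(√(-23383 - 21629) + 20518)/(-43932 - 46077) = (√(-45012) + 20518)/(-90009) = (22*I*√93 + 20518)*(-1/90009) = (20518 + 22*I*√93)*(-1/90009) = -20518/90009 - 22*I*√93/90009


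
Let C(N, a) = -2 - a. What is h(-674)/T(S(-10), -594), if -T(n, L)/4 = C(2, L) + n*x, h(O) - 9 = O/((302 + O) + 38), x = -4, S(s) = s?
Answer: -115/26386 ≈ -0.0043584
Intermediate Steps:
h(O) = 9 + O/(340 + O) (h(O) = 9 + O/((302 + O) + 38) = 9 + O/(340 + O))
T(n, L) = 8 + 4*L + 16*n (T(n, L) = -4*((-2 - L) + n*(-4)) = -4*((-2 - L) - 4*n) = -4*(-2 - L - 4*n) = 8 + 4*L + 16*n)
h(-674)/T(S(-10), -594) = (10*(306 - 674)/(340 - 674))/(8 + 4*(-594) + 16*(-10)) = (10*(-368)/(-334))/(8 - 2376 - 160) = (10*(-1/334)*(-368))/(-2528) = (1840/167)*(-1/2528) = -115/26386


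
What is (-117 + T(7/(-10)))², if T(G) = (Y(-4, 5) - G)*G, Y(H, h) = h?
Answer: 146385801/10000 ≈ 14639.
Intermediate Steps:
T(G) = G*(5 - G) (T(G) = (5 - G)*G = G*(5 - G))
(-117 + T(7/(-10)))² = (-117 + (7/(-10))*(5 - 7/(-10)))² = (-117 + (7*(-⅒))*(5 - 7*(-1)/10))² = (-117 - 7*(5 - 1*(-7/10))/10)² = (-117 - 7*(5 + 7/10)/10)² = (-117 - 7/10*57/10)² = (-117 - 399/100)² = (-12099/100)² = 146385801/10000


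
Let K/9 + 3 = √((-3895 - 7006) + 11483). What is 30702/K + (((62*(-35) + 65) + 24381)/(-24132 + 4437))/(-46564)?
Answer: 260705244763/14596824515 + 10234*√582/1719 ≈ 161.49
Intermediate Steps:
K = -27 + 9*√582 (K = -27 + 9*√((-3895 - 7006) + 11483) = -27 + 9*√(-10901 + 11483) = -27 + 9*√582 ≈ 190.12)
30702/K + (((62*(-35) + 65) + 24381)/(-24132 + 4437))/(-46564) = 30702/(-27 + 9*√582) + (((62*(-35) + 65) + 24381)/(-24132 + 4437))/(-46564) = 30702/(-27 + 9*√582) + (((-2170 + 65) + 24381)/(-19695))*(-1/46564) = 30702/(-27 + 9*√582) + ((-2105 + 24381)*(-1/19695))*(-1/46564) = 30702/(-27 + 9*√582) + (22276*(-1/19695))*(-1/46564) = 30702/(-27 + 9*√582) - 22276/19695*(-1/46564) = 30702/(-27 + 9*√582) + 5569/229269495 = 5569/229269495 + 30702/(-27 + 9*√582)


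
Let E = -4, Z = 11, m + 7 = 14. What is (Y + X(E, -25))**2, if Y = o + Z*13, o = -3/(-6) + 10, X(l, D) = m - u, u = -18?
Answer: 127449/4 ≈ 31862.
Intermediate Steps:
m = 7 (m = -7 + 14 = 7)
X(l, D) = 25 (X(l, D) = 7 - 1*(-18) = 7 + 18 = 25)
o = 21/2 (o = -3*(-1/6) + 10 = 1/2 + 10 = 21/2 ≈ 10.500)
Y = 307/2 (Y = 21/2 + 11*13 = 21/2 + 143 = 307/2 ≈ 153.50)
(Y + X(E, -25))**2 = (307/2 + 25)**2 = (357/2)**2 = 127449/4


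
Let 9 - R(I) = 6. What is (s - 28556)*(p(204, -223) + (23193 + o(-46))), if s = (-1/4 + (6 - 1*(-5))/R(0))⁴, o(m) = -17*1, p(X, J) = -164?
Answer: -3390308800615/5184 ≈ -6.5400e+8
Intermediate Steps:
R(I) = 3 (R(I) = 9 - 1*6 = 9 - 6 = 3)
o(m) = -17
s = 2825761/20736 (s = (-1/4 + (6 - 1*(-5))/3)⁴ = (-1*¼ + (6 + 5)*(⅓))⁴ = (-¼ + 11*(⅓))⁴ = (-¼ + 11/3)⁴ = (41/12)⁴ = 2825761/20736 ≈ 136.27)
(s - 28556)*(p(204, -223) + (23193 + o(-46))) = (2825761/20736 - 28556)*(-164 + (23193 - 17)) = -589311455*(-164 + 23176)/20736 = -589311455/20736*23012 = -3390308800615/5184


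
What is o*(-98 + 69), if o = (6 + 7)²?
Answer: -4901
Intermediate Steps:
o = 169 (o = 13² = 169)
o*(-98 + 69) = 169*(-98 + 69) = 169*(-29) = -4901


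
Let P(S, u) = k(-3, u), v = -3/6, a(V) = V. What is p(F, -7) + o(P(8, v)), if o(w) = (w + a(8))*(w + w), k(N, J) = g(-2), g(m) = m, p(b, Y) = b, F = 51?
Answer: 27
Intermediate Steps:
k(N, J) = -2
v = -½ (v = -3*⅙ = -½ ≈ -0.50000)
P(S, u) = -2
o(w) = 2*w*(8 + w) (o(w) = (w + 8)*(w + w) = (8 + w)*(2*w) = 2*w*(8 + w))
p(F, -7) + o(P(8, v)) = 51 + 2*(-2)*(8 - 2) = 51 + 2*(-2)*6 = 51 - 24 = 27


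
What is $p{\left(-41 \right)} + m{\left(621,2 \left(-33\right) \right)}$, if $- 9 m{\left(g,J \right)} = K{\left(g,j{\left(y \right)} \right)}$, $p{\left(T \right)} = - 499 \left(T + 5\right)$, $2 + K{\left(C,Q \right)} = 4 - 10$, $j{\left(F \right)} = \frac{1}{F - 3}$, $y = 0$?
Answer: $\frac{161684}{9} \approx 17965.0$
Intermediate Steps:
$j{\left(F \right)} = \frac{1}{-3 + F}$
$K{\left(C,Q \right)} = -8$ ($K{\left(C,Q \right)} = -2 + \left(4 - 10\right) = -2 - 6 = -8$)
$p{\left(T \right)} = -2495 - 499 T$ ($p{\left(T \right)} = - 499 \left(5 + T\right) = -2495 - 499 T$)
$m{\left(g,J \right)} = \frac{8}{9}$ ($m{\left(g,J \right)} = \left(- \frac{1}{9}\right) \left(-8\right) = \frac{8}{9}$)
$p{\left(-41 \right)} + m{\left(621,2 \left(-33\right) \right)} = \left(-2495 - -20459\right) + \frac{8}{9} = \left(-2495 + 20459\right) + \frac{8}{9} = 17964 + \frac{8}{9} = \frac{161684}{9}$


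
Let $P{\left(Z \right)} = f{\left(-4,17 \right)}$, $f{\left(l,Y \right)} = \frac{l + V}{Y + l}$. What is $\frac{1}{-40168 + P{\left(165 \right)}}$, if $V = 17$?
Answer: $- \frac{1}{40167} \approx -2.4896 \cdot 10^{-5}$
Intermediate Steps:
$f{\left(l,Y \right)} = \frac{17 + l}{Y + l}$ ($f{\left(l,Y \right)} = \frac{l + 17}{Y + l} = \frac{17 + l}{Y + l}$)
$P{\left(Z \right)} = 1$ ($P{\left(Z \right)} = \frac{17 - 4}{17 - 4} = \frac{1}{13} \cdot 13 = 1$)
$\frac{1}{-40168 + P{\left(165 \right)}} = \frac{1}{-40168 + 1} = \frac{1}{-40167} = - \frac{1}{40167}$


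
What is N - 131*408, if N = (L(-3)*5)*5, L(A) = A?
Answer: -53523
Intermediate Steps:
N = -75 (N = -3*5*5 = -15*5 = -75)
N - 131*408 = -75 - 131*408 = -75 - 53448 = -53523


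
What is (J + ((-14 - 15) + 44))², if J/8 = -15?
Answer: 11025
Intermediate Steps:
J = -120 (J = 8*(-15) = -120)
(J + ((-14 - 15) + 44))² = (-120 + ((-14 - 15) + 44))² = (-120 + (-29 + 44))² = (-120 + 15)² = (-105)² = 11025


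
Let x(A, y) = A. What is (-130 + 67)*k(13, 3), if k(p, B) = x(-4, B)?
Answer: 252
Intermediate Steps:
k(p, B) = -4
(-130 + 67)*k(13, 3) = (-130 + 67)*(-4) = -63*(-4) = 252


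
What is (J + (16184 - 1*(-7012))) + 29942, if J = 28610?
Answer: 81748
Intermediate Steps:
(J + (16184 - 1*(-7012))) + 29942 = (28610 + (16184 - 1*(-7012))) + 29942 = (28610 + (16184 + 7012)) + 29942 = (28610 + 23196) + 29942 = 51806 + 29942 = 81748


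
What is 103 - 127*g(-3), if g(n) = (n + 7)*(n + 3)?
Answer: 103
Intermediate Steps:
g(n) = (3 + n)*(7 + n) (g(n) = (7 + n)*(3 + n) = (3 + n)*(7 + n))
103 - 127*g(-3) = 103 - 127*(21 + (-3)² + 10*(-3)) = 103 - 127*(21 + 9 - 30) = 103 - 127*0 = 103 + 0 = 103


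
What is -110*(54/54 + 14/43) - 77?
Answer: -9581/43 ≈ -222.81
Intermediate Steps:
-110*(54/54 + 14/43) - 77 = -110*(54*(1/54) + 14*(1/43)) - 77 = -110*(1 + 14/43) - 77 = -110*57/43 - 77 = -6270/43 - 77 = -9581/43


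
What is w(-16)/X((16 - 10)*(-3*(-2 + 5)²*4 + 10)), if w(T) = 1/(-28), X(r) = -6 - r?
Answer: -1/16296 ≈ -6.1365e-5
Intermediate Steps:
w(T) = -1/28
w(-16)/X((16 - 10)*(-3*(-2 + 5)²*4 + 10)) = -1/(28*(-6 - (16 - 10)*(-3*(-2 + 5)²*4 + 10))) = -1/(28*(-6 - 6*(-3*3²*4 + 10))) = -1/(28*(-6 - 6*(-3*9*4 + 10))) = -1/(28*(-6 - 6*(-27*4 + 10))) = -1/(28*(-6 - 6*(-108 + 10))) = -1/(28*(-6 - 6*(-98))) = -1/(28*(-6 - 1*(-588))) = -1/(28*(-6 + 588)) = -1/28/582 = -1/28*1/582 = -1/16296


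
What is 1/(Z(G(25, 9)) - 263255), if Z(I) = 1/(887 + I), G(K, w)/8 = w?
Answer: -959/252461544 ≈ -3.7986e-6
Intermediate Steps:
G(K, w) = 8*w
1/(Z(G(25, 9)) - 263255) = 1/(1/(887 + 8*9) - 263255) = 1/(1/(887 + 72) - 263255) = 1/(1/959 - 263255) = 1/(-252461544/959) = -959/252461544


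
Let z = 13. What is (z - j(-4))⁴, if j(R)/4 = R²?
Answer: 6765201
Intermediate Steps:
j(R) = 4*R²
(z - j(-4))⁴ = (13 - 4*(-4)²)⁴ = (13 - 4*16)⁴ = (13 - 1*64)⁴ = (13 - 64)⁴ = (-51)⁴ = 6765201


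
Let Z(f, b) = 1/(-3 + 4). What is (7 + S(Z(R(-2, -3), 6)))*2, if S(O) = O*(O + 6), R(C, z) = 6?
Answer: 28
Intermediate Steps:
Z(f, b) = 1 (Z(f, b) = 1/1 = 1)
S(O) = O*(6 + O)
(7 + S(Z(R(-2, -3), 6)))*2 = (7 + 1*(6 + 1))*2 = (7 + 1*7)*2 = (7 + 7)*2 = 14*2 = 28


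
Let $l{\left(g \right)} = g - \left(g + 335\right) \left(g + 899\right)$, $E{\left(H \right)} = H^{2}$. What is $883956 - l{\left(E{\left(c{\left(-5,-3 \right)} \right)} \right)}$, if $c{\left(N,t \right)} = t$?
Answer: $1196299$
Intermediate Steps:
$l{\left(g \right)} = g - \left(335 + g\right) \left(899 + g\right)$
$883956 - l{\left(E{\left(c{\left(-5,-3 \right)} \right)} \right)} = 883956 - \left(-301165 - \left(\left(-3\right)^{2}\right)^{2} - 1233 \left(-3\right)^{2}\right) = 883956 - \left(-301165 - 9^{2} - 11097\right) = 883956 - \left(-301165 - 81 - 11097\right) = 883956 - -312343 = 883956 + 312343 = 1196299$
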